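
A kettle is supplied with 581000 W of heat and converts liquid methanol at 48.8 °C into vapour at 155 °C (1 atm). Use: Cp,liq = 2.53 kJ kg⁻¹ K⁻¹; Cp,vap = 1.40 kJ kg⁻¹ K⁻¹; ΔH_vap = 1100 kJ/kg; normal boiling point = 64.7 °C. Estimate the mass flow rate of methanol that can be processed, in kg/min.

Δh = 2.53×(64.7−48.8) + 1100 + 1.40×(155−64.7) = 1266.6 kJ/kg
Q = 581000 W = 581 kJ/s = 34860 kJ/min
ṁ = Q/Δh = 34860 / 1266.6 = 27.521 kg/min

ṁ = 27.5 kg/min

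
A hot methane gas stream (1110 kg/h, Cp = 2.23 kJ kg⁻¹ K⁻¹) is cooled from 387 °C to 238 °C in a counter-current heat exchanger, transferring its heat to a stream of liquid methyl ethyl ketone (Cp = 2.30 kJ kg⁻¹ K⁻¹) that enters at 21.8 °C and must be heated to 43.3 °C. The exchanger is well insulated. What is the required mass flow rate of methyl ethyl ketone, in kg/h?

Heat released by hot stream: Q = 1110 × 2.23 × (387 − 238) = 368820 kJ/h
Energy balance on cold side (adiabatic exchanger): Q = ṁ_c·Cp_c·(T_c,out − T_c,in)
ṁ_c = 368820 / [2.30 × (43.3 − 21.8)] = 7458.4 kg/h

ṁ_c = 7460 kg/h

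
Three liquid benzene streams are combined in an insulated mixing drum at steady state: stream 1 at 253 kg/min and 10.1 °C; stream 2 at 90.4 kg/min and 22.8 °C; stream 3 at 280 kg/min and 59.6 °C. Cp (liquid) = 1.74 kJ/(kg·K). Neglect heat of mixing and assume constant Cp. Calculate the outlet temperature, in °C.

No heat crosses the boundary, so H_out = H_in.
Σ ṁᵢCp,ᵢTᵢ = 253×1.74×10.1 + 90.4×1.74×22.8 + 280×1.74×59.6 = 37070
Σ ṁᵢCp,ᵢ = 253×1.74 + 90.4×1.74 + 280×1.74 = 1084.7
T_out = 37070 / 1084.7 = 34.175 °C

T_out = 34.2 °C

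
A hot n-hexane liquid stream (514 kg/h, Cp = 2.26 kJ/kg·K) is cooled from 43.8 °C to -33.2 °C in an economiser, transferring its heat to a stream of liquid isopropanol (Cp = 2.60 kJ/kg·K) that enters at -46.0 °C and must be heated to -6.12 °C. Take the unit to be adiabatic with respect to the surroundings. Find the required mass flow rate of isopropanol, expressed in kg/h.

Heat released by hot stream: Q = 514 × 2.26 × (43.8 − -33.2) = 89446 kJ/h
Energy balance on cold side (adiabatic exchanger): Q = ṁ_c·Cp_c·(T_c,out − T_c,in)
ṁ_c = 89446 / [2.60 × (-6.12 − -46.0)] = 862.65 kg/h

ṁ_c = 863 kg/h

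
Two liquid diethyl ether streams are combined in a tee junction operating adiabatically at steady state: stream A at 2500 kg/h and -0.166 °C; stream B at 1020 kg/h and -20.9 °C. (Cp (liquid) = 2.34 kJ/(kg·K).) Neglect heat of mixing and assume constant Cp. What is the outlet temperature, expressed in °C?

Adiabatic, steady state ⇒ Σ ṁᵢCp,ᵢ(T_out − Tᵢ) = 0
Σ ṁᵢCp,ᵢTᵢ = 2500×2.34×-0.166 + 1020×2.34×-20.9 = -50855
Σ ṁᵢCp,ᵢ = 2500×2.34 + 1020×2.34 = 8236.8
T_out = -50855 / 8236.8 = -6.1741 °C

T_out = -6.17 °C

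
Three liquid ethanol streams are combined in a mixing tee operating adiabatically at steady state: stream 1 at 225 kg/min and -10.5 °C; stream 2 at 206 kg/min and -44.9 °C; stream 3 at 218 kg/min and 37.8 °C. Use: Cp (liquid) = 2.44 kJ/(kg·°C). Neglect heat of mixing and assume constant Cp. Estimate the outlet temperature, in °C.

T_out = -5.19 °C

Energy balance with Q = 0: Σ ṁᵢCp,ᵢ(T_out − Tᵢ) = 0
T_out = Σ ṁᵢCp,ᵢTᵢ / Σ ṁᵢCp,ᵢ
      = -8226.5 / 1583.6 = -5.1949 °C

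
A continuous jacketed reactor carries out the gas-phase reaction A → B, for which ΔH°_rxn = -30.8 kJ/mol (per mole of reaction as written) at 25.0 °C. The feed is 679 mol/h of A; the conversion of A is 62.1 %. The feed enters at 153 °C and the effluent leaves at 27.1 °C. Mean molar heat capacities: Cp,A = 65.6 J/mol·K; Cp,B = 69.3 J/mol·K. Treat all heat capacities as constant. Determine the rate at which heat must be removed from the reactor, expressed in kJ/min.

Q_out = 310 kJ/min

Extent of reaction ξ = 0.621 × 679 = 421.66 mol/h
Reaction term: ξ·ΔH°_rxn = 421.66 × -30.8 = -12987 kJ/h
Sensible, feed 153→25 °C: -5701.4 kJ/h
Outlet flows (mol/h): A 257.34, B 421.66
Sensible, products 25→27.1 °C: 96.815 kJ/h
Q = ΔH = -18592 kJ/h = -5.1644 kW
Heat removed = 309.86 kJ/min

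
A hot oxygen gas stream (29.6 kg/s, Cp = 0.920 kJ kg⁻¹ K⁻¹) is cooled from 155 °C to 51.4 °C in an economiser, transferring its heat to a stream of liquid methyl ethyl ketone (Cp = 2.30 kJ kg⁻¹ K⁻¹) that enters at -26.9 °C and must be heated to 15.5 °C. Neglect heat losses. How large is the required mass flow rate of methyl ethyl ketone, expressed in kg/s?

ṁ_c = 28.9 kg/s

Heat released by hot stream: Q = 29.6 × 0.920 × (155 − 51.4) = 2821.2 kJ/s
Energy balance on cold side (adiabatic exchanger): Q = ṁ_c·Cp_c·(T_c,out − T_c,in)
ṁ_c = 2821.2 / [2.30 × (15.5 − -26.9)] = 28.93 kg/s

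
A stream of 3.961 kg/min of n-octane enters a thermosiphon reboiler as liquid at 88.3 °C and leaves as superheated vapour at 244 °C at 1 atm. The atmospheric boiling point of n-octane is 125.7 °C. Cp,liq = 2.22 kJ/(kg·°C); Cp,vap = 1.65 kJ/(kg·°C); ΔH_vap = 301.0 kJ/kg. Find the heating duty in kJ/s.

liquid 88.3→125.7 °C: 83.028 kJ/kg
vaporisation at 125.7 °C: 301 kJ/kg
vapour 125.7→244 °C: 195.19 kJ/kg
Δh = 83.028 + 301 + 195.19 = 579.22 kJ/kg
Q = ṁ·Δh = 3.961 kg/min × 579.22 kJ/kg = 2294.3 kJ/min
|Q| = 38.238 kW

Q = 38.2 kJ/s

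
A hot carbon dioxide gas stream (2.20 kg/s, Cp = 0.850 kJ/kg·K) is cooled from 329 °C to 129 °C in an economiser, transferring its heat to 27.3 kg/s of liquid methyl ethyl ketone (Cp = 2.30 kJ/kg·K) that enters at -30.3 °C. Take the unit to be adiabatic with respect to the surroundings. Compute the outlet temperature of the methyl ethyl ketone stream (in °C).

T_c,out = -24.3 °C

Heat released by hot stream: Q = 2.20 × 0.850 × (329 − 129) = 374 kJ/s
Energy balance on cold side (adiabatic exchanger): Q = ṁ_c·Cp_c·(T_c,out − T_c,in)
T_c,out = -30.3 + 374/(27.3 × 2.30) = -24.344 °C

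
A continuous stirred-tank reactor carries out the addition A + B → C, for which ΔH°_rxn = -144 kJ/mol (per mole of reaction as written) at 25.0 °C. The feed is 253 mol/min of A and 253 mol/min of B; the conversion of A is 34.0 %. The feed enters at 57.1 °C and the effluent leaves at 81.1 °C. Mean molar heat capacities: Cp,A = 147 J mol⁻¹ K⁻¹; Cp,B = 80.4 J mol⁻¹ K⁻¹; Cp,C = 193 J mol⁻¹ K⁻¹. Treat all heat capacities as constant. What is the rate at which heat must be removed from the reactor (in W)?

Extent of reaction ξ = 0.340 × 253 = 86.02 mol/min
Reaction term: ξ·ΔH°_rxn = 86.02 × -144 = -12387 kJ/min
Sensible, feed 57.1→25 °C: -1846.8 kJ/min
Outlet flows (mol/min): A 166.98, B 166.98, C 86.02
Sensible, products 25→81.1 °C: 3061.6 kJ/min
Q = ΔH = -11172 kJ/min = -186.2 kW
Heat removed = 186200 W

Q_out = 186000 W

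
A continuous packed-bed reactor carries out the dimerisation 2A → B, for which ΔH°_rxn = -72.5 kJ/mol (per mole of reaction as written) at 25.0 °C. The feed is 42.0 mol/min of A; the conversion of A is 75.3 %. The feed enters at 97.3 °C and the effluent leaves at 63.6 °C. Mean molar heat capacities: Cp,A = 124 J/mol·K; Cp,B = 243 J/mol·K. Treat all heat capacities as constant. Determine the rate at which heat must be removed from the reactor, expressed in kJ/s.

Extent of reaction ξ = 0.753 × 42.0 / 2 = 15.813 mol/min
Reaction term: ξ·ΔH°_rxn = 15.813 × -72.5 = -1146.4 kJ/min
Sensible, feed 97.3→25 °C: -376.54 kJ/min
Outlet flows (mol/min): A 10.374, B 15.813
Sensible, products 25→63.6 °C: 197.98 kJ/min
Q = ΔH = -1325 kJ/min = -22.083 kW
Heat removed = 22.083 kJ/s

Q_out = 22.1 kJ/s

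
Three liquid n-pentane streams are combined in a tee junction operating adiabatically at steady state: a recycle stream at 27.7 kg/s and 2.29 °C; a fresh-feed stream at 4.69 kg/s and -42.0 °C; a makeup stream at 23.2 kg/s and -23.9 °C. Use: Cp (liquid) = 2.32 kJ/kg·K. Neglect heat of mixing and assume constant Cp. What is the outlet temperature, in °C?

T_out = -12.4 °C

Energy balance with Q = 0: Σ ṁᵢCp,ᵢ(T_out − Tᵢ) = 0
T_out = Σ ṁᵢCp,ᵢTᵢ / Σ ṁᵢCp,ᵢ
      = -1596.2 / 128.97 = -12.377 °C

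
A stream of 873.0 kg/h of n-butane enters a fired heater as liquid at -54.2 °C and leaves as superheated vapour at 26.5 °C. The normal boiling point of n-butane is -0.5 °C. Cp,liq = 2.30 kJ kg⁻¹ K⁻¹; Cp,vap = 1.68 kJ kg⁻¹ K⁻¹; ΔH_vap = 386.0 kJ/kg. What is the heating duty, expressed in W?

liquid -54.2→-0.5 °C: 123.51 kJ/kg
vaporisation at -0.5 °C: 386 kJ/kg
vapour -0.5→26.5 °C: 45.36 kJ/kg
Δh = 123.51 + 386 + 45.36 = 554.87 kJ/kg
Q = ṁ·Δh = 873.0 kg/h × 554.87 kJ/kg = 484400 kJ/h
|Q| = 134.56 kW = 134560 W

Q = 135000 W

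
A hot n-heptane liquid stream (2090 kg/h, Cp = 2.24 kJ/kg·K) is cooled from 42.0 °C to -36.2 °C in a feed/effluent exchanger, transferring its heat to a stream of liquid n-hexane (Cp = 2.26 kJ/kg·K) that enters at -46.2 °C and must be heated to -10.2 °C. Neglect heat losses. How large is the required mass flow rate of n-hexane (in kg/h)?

Heat released by hot stream: Q = 2090 × 2.24 × (42.0 − -36.2) = 366100 kJ/h
Energy balance on cold side (adiabatic exchanger): Q = ṁ_c·Cp_c·(T_c,out − T_c,in)
ṁ_c = 366100 / [2.26 × (-10.2 − -46.2)] = 4499.8 kg/h

ṁ_c = 4500 kg/h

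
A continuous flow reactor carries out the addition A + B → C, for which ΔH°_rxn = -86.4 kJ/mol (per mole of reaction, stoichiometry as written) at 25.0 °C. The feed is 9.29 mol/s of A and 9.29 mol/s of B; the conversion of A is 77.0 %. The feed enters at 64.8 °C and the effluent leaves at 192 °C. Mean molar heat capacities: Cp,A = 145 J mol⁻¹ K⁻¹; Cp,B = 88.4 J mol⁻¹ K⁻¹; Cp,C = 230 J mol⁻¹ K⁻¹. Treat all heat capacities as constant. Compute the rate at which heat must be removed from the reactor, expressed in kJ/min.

Extent of reaction ξ = 0.770 × 9.29 = 7.1533 mol/s
Reaction term: ξ·ΔH°_rxn = 7.1533 × -86.4 = -618.05 kJ/s
Sensible, feed 64.8→25 °C: -86.298 kJ/s
Outlet flows (mol/s): A 2.1367, B 2.1367, C 7.1533
Sensible, products 25→192 °C: 358.04 kJ/s
Q = ΔH = -346.3 kJ/s = -346.3 kW
Heat removed = 20778 kJ/min

Q_out = 20800 kJ/min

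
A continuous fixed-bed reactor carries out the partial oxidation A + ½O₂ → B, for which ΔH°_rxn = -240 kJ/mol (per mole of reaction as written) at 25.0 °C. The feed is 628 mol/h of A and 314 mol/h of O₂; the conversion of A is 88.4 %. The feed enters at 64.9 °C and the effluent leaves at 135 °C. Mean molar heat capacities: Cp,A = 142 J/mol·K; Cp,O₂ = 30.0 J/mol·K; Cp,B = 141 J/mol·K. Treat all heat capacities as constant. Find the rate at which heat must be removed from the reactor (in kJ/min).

Q_out = 2120 kJ/min

Extent of reaction ξ = 0.884 × 628 = 555.15 mol/h
Reaction term: ξ·ΔH°_rxn = 555.15 × -240 = -133240 kJ/h
Sensible, feed 64.9→25 °C: -3934 kJ/h
Outlet flows (mol/h): A 72.848, O₂ 36.424, B 555.15
Sensible, products 25→135 °C: 9868.5 kJ/h
Q = ΔH = -127300 kJ/h = -35.362 kW
Heat removed = 2121.7 kJ/min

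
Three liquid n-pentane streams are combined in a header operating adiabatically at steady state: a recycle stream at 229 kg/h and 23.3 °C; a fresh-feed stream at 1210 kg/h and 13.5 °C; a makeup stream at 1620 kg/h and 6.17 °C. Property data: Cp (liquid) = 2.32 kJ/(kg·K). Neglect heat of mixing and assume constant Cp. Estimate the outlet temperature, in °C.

Energy balance with Q = 0: Σ ṁᵢCp,ᵢ(T_out − Tᵢ) = 0
Σ ṁᵢCp,ᵢTᵢ = 229×2.32×23.3 + 1210×2.32×13.5 + 1620×2.32×6.17 = 73465
Σ ṁᵢCp,ᵢ = 229×2.32 + 1210×2.32 + 1620×2.32 = 7096.9
T_out = 73465 / 7096.9 = 10.352 °C

T_out = 10.4 °C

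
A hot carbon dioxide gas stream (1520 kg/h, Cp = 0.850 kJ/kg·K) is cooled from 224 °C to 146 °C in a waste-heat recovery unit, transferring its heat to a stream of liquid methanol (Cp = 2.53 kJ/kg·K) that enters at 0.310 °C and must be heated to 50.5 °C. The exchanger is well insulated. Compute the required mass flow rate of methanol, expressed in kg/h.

ṁ_c = 794 kg/h

Heat released by hot stream: Q = 1520 × 0.850 × (224 − 146) = 100780 kJ/h
Energy balance on cold side (adiabatic exchanger): Q = ṁ_c·Cp_c·(T_c,out − T_c,in)
ṁ_c = 100780 / [2.53 × (50.5 − 0.310)] = 793.63 kg/h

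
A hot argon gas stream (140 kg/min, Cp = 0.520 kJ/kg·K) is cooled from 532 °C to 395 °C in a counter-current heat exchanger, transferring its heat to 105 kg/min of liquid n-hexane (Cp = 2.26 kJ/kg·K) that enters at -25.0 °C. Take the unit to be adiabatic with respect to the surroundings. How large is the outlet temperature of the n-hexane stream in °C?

Heat released by hot stream: Q = 140 × 0.520 × (532 − 395) = 9973.6 kJ/min
Energy balance on cold side (adiabatic exchanger): Q = ṁ_c·Cp_c·(T_c,out − T_c,in)
T_c,out = -25.0 + 9973.6/(105 × 2.26) = 17.029 °C

T_c,out = 17.0 °C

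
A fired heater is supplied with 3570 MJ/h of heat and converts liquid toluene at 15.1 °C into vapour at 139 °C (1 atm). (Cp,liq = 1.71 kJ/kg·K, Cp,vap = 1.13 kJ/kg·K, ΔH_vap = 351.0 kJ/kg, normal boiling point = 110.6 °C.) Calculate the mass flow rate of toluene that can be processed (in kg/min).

ṁ = 109 kg/min

Δh = 1.71×(110.6−15.1) + 351.0 + 1.13×(139−110.6) = 546.4 kJ/kg
Q = 3570 MJ/h = 991.67 kJ/s = 59500 kJ/min
ṁ = Q/Δh = 59500 / 546.4 = 108.9 kg/min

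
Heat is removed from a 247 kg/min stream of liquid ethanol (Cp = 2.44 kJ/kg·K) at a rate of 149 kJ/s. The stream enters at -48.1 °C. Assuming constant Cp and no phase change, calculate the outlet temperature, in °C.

T_out = -62.9 °C

Q = 149 kJ/s = 8940 kJ/min
ΔT = Q/(ṁ·Cp) = 8940/(247×2.44) = 14.834 K
T_out = -48.1 − 14.834 = -62.934 °C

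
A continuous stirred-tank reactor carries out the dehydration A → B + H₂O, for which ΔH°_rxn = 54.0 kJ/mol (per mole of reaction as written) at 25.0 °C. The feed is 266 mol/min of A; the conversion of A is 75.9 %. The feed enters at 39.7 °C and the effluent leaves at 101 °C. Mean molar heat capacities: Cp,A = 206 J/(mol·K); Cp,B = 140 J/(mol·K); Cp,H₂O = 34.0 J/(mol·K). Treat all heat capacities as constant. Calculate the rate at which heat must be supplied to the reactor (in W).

Q_in = 230000 W

Extent of reaction ξ = 0.759 × 266 = 201.89 mol/min
Reaction term: ξ·ΔH°_rxn = 201.89 × 54.0 = 10902 kJ/min
Sensible, feed 39.7→25 °C: -805.5 kJ/min
Outlet flows (mol/min): A 64.106, B 201.89, H₂O 201.89
Sensible, products 25→101 °C: 3673.5 kJ/min
Q = ΔH = 13770 kJ/min = 229.5 kW
Heat supplied = 229500 W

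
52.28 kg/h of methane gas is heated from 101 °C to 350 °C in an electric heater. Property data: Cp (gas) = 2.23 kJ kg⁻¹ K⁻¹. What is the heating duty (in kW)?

Q = ṁ·Cp·ΔT = 52.28 × 2.23 × (350 − 101) = 29030 kJ/h
Converting: 29030 / 3600 s = 8.0638 kW

Q = 8.06 kW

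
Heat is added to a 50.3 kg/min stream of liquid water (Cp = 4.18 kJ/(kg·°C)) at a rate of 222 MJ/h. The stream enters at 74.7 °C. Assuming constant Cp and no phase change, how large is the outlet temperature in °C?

Q = 222 MJ/h = 3700 kJ/min
ΔT = Q/(ṁ·Cp) = 3700/(50.3×4.18) = 17.598 K
T_out = 74.7 + 17.598 = 92.298 °C

T_out = 92.3 °C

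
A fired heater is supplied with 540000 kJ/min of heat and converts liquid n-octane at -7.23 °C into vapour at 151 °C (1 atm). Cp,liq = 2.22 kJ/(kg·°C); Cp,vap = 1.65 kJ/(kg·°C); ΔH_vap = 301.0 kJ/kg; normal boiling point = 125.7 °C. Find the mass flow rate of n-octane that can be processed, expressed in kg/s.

Δh = 2.22×(125.7−-7.23) + 301.0 + 1.65×(151−125.7) = 637.85 kJ/kg
Q = 540000 kJ/min = 9000 kJ/s = 9000 kJ/s
ṁ = Q/Δh = 9000 / 637.85 = 14.11 kg/s

ṁ = 14.1 kg/s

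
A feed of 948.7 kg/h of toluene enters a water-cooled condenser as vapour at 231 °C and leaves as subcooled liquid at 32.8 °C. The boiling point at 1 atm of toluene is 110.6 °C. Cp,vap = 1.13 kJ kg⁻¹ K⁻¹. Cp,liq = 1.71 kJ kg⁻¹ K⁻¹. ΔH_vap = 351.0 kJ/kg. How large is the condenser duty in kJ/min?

Q_c = 9800 kJ/min

vapour 231→110.6 °C: -136.05 kJ/kg
condensation at 110.6 °C: -351 kJ/kg
liquid 110.6→32.8 °C: -133.04 kJ/kg
Δh = -136.05 + -351 + -133.04 = -620.09 kJ/kg
Q = ṁ·Δh = 948.7 kg/h × -620.09 kJ/kg = -588280 kJ/h
|Q| = 163.41 kW = 9804.7 kJ/min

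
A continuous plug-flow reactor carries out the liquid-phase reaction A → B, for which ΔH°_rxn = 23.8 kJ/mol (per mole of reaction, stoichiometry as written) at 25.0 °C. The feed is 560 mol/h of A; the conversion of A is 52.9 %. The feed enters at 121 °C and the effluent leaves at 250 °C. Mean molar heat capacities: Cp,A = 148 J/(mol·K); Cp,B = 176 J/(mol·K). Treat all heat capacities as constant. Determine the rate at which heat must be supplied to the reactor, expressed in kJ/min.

Q_in = 327 kJ/min

Extent of reaction ξ = 0.529 × 560 = 296.24 mol/h
Reaction term: ξ·ΔH°_rxn = 296.24 × 23.8 = 7050.5 kJ/h
Sensible, feed 121→25 °C: -7956.5 kJ/h
Outlet flows (mol/h): A 263.76, B 296.24
Sensible, products 25→250 °C: 20514 kJ/h
Q = ΔH = 19608 kJ/h = 5.4468 kW
Heat supplied = 326.81 kJ/min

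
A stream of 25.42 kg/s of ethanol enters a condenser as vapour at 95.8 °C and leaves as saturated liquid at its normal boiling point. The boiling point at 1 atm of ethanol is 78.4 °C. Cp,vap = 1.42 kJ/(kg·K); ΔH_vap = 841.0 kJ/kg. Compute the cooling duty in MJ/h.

vapour 95.8→78.4 °C: -24.708 kJ/kg
condensation at 78.4 °C: -841 kJ/kg
Δh = -24.708 + -841 = -865.71 kJ/kg
Q = ṁ·Δh = 25.42 kg/s × -865.71 kJ/kg = -22006 kJ/s
|Q| = 22006 kW = 79223 MJ/h

Q_c = 79200 MJ/h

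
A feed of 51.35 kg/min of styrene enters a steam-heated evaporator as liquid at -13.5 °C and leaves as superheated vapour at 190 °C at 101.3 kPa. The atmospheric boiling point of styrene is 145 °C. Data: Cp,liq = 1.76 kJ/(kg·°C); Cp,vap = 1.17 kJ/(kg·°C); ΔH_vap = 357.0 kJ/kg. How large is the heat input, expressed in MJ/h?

liquid -13.5→145 °C: 278.96 kJ/kg
vaporisation at 145 °C: 357 kJ/kg
vapour 145→190 °C: 52.65 kJ/kg
Δh = 278.96 + 357 + 52.65 = 688.61 kJ/kg
Q = ṁ·Δh = 51.35 kg/min × 688.61 kJ/kg = 35360 kJ/min
|Q| = 589.34 kW = 2121.6 MJ/h

Q = 2120 MJ/h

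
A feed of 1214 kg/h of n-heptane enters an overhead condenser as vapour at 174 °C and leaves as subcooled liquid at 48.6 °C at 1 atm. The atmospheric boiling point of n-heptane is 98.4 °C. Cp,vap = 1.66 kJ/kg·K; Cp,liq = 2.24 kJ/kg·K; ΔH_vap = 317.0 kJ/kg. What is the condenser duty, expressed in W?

vapour 174→98.4 °C: -125.5 kJ/kg
condensation at 98.4 °C: -317 kJ/kg
liquid 98.4→48.6 °C: -111.55 kJ/kg
Δh = -125.5 + -317 + -111.55 = -554.05 kJ/kg
Q = ṁ·Δh = 1214 kg/h × -554.05 kJ/kg = -672610 kJ/h
|Q| = 186.84 kW = 186840 W

Q_c = 187000 W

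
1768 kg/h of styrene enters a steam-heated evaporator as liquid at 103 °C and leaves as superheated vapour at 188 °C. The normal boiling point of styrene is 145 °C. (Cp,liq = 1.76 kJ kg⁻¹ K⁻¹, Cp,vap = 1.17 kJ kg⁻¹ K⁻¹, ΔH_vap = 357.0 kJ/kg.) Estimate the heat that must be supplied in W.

Q = 236000 W

liquid 103→145 °C: 73.92 kJ/kg
vaporisation at 145 °C: 357 kJ/kg
vapour 145→188 °C: 50.31 kJ/kg
Δh = 73.92 + 357 + 50.31 = 481.23 kJ/kg
Q = ṁ·Δh = 1768 kg/h × 481.23 kJ/kg = 850810 kJ/h
|Q| = 236.34 kW = 236340 W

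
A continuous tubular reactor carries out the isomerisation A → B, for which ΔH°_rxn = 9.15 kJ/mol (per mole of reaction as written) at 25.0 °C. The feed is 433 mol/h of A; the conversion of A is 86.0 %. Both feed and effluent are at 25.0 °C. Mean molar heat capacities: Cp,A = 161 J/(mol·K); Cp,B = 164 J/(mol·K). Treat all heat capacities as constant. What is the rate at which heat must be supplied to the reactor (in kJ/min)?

Q_in = 56.8 kJ/min

Extent of reaction ξ = 0.860 × 433 = 372.38 mol/h
Reaction term: ξ·ΔH°_rxn = 372.38 × 9.15 = 3407.3 kJ/h
Q = ΔH = 3407.3 kJ/h = 0.94647 kW
Heat supplied = 56.788 kJ/min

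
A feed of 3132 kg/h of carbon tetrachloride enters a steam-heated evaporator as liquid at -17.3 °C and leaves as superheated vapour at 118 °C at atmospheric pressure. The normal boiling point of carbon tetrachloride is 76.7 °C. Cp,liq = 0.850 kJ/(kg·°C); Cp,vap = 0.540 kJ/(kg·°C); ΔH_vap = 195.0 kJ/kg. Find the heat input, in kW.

Q = 259 kW

liquid -17.3→76.7 °C: 79.9 kJ/kg
vaporisation at 76.7 °C: 195 kJ/kg
vapour 76.7→118 °C: 22.302 kJ/kg
Δh = 79.9 + 195 + 22.302 = 297.2 kJ/kg
Q = ṁ·Δh = 3132 kg/h × 297.2 kJ/kg = 930840 kJ/h
|Q| = 258.57 kW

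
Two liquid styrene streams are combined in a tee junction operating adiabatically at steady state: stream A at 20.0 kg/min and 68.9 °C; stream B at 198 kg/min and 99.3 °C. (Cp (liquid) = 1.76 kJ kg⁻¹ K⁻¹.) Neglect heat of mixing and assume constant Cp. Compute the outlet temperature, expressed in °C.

No heat crosses the boundary, so H_out = H_in.
Σ ṁᵢCp,ᵢTᵢ = 20.0×1.76×68.9 + 198×1.76×99.3 = 37029
Σ ṁᵢCp,ᵢ = 20.0×1.76 + 198×1.76 = 383.68
T_out = 37029 / 383.68 = 96.511 °C

T_out = 96.5 °C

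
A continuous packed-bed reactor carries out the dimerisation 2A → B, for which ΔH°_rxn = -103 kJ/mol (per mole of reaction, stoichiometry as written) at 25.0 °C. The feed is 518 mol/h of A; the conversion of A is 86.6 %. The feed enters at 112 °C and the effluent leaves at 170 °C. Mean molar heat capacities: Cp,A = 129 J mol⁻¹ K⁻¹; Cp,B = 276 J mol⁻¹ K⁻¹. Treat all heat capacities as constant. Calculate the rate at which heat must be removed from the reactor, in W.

Q_out = 5180 W

Extent of reaction ξ = 0.866 × 518 / 2 = 224.29 mol/h
Reaction term: ξ·ΔH°_rxn = 224.29 × -103 = -23102 kJ/h
Sensible, feed 112→25 °C: -5813.5 kJ/h
Outlet flows (mol/h): A 69.412, B 224.29
Sensible, products 25→170 °C: 10275 kJ/h
Q = ΔH = -18641 kJ/h = -5.1781 kW
Heat removed = 5178.1 W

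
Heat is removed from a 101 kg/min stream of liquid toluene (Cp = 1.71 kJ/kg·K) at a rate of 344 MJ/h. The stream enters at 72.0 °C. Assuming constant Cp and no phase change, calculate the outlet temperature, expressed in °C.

Q = 344 MJ/h = 5733.3 kJ/min
ΔT = Q/(ṁ·Cp) = 5733.3/(101×1.71) = 33.196 K
T_out = 72.0 − 33.196 = 38.804 °C

T_out = 38.8 °C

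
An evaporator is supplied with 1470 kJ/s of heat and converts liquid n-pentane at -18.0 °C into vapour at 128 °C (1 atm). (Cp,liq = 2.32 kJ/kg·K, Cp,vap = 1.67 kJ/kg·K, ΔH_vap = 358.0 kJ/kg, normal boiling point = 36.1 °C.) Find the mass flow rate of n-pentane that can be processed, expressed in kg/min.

Δh = 2.32×(36.1−-18.0) + 358.0 + 1.67×(128−36.1) = 636.99 kJ/kg
Q = 1470 kJ/s = 1470 kJ/s = 88200 kJ/min
ṁ = Q/Δh = 88200 / 636.99 = 138.46 kg/min

ṁ = 138 kg/min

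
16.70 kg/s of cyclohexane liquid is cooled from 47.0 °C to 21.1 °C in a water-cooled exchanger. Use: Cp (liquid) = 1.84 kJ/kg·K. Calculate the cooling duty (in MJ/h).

Q = ṁ·Cp·ΔT = 16.70 × 1.84 × (21.1 − 47.0) = -795.86 kJ/s
Cooling duty = 2865.1 MJ/h

Q_c = 2870 MJ/h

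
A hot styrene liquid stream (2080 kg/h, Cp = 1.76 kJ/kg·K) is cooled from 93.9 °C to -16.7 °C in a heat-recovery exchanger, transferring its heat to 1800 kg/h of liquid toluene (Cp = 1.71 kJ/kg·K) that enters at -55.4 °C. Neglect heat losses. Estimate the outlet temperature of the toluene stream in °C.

Heat released by hot stream: Q = 2080 × 1.76 × (93.9 − -16.7) = 404880 kJ/h
Energy balance on cold side (adiabatic exchanger): Q = ṁ_c·Cp_c·(T_c,out − T_c,in)
T_c,out = -55.4 + 404880/(1800 × 1.71) = 76.141 °C

T_c,out = 76.1 °C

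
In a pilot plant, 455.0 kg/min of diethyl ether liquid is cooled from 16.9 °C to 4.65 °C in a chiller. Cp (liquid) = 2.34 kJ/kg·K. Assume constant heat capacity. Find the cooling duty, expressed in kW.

Q_c = 217 kW

Q = ṁ·Cp·ΔT = 455.0 × 2.34 × (4.65 − 16.9) = -13043 kJ/min
Converting: 13043 / 60 s = 217.38 kW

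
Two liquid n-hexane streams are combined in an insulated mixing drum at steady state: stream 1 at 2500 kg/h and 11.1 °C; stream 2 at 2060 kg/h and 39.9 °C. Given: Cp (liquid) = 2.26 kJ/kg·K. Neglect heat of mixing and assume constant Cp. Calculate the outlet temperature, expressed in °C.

T_out = 24.1 °C

Energy balance with Q = 0: Σ ṁᵢCp,ᵢ(T_out − Tᵢ) = 0
T_out = Σ ṁᵢCp,ᵢTᵢ / Σ ṁᵢCp,ᵢ
      = 248470 / 10306 = 24.111 °C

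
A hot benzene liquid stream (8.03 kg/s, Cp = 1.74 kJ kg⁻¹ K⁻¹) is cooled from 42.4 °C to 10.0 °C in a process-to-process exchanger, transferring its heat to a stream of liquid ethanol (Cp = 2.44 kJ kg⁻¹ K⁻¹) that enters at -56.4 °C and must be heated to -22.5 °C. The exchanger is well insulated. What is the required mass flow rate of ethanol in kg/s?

ṁ_c = 5.47 kg/s

Heat released by hot stream: Q = 8.03 × 1.74 × (42.4 − 10.0) = 452.7 kJ/s
Energy balance on cold side (adiabatic exchanger): Q = ṁ_c·Cp_c·(T_c,out − T_c,in)
ṁ_c = 452.7 / [2.44 × (-22.5 − -56.4)] = 5.4729 kg/s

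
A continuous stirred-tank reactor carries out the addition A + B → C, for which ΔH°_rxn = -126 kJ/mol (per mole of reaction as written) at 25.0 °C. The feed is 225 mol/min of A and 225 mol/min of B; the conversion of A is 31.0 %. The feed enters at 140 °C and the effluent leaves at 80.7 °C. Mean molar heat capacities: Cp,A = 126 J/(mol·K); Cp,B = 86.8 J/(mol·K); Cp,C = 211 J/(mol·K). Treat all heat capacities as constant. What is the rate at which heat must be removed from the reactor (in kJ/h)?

Extent of reaction ξ = 0.310 × 225 = 69.75 mol/min
Reaction term: ξ·ΔH°_rxn = 69.75 × -126 = -8788.5 kJ/min
Sensible, feed 140→25 °C: -5506.2 kJ/min
Outlet flows (mol/min): A 155.25, B 155.25, C 69.75
Sensible, products 25→80.7 °C: 2659.9 kJ/min
Q = ΔH = -11635 kJ/min = -193.91 kW
Heat removed = 698090 kJ/h

Q_out = 698000 kJ/h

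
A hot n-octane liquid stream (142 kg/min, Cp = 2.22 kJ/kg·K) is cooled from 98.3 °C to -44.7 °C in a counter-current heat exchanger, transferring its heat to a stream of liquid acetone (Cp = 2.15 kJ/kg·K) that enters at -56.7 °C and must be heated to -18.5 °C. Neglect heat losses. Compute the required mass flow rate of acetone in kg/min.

ṁ_c = 549 kg/min

Heat released by hot stream: Q = 142 × 2.22 × (98.3 − -44.7) = 45079 kJ/min
Energy balance on cold side (adiabatic exchanger): Q = ṁ_c·Cp_c·(T_c,out − T_c,in)
ṁ_c = 45079 / [2.15 × (-18.5 − -56.7)] = 548.88 kg/min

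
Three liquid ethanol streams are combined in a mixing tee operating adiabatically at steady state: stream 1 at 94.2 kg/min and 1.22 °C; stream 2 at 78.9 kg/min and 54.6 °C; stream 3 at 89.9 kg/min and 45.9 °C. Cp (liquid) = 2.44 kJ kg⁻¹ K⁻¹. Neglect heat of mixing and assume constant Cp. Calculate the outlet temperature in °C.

T_out = 32.5 °C

Energy balance with Q = 0: Σ ṁᵢCp,ᵢ(T_out − Tᵢ) = 0
Σ ṁᵢCp,ᵢTᵢ = 94.2×2.44×1.22 + 78.9×2.44×54.6 + 89.9×2.44×45.9 = 20860
Σ ṁᵢCp,ᵢ = 94.2×2.44 + 78.9×2.44 + 89.9×2.44 = 641.72
T_out = 20860 / 641.72 = 32.507 °C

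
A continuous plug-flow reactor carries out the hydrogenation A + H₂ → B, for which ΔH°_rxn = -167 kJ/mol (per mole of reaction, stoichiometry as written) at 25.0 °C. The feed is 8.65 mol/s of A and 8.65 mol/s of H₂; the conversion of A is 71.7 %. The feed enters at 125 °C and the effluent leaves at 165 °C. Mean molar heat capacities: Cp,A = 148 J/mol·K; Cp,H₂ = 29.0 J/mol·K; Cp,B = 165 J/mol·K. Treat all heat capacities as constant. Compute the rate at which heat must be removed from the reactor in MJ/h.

Extent of reaction ξ = 0.717 × 8.65 = 6.202 mol/s
Reaction term: ξ·ΔH°_rxn = 6.202 × -167 = -1035.7 kJ/s
Sensible, feed 125→25 °C: -153.1 kJ/s
Outlet flows (mol/s): A 2.448, H₂ 2.448, B 6.202
Sensible, products 25→165 °C: 203.93 kJ/s
Q = ΔH = -984.92 kJ/s = -984.92 kW
Heat removed = 3545.7 MJ/h

Q_out = 3550 MJ/h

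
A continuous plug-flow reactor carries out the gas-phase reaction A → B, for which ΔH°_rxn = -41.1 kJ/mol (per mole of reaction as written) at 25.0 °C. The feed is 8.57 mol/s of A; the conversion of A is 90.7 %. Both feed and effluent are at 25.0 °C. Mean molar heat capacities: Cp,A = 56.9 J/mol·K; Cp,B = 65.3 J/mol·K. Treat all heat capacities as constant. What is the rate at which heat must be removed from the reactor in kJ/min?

Q_out = 19200 kJ/min

Extent of reaction ξ = 0.907 × 8.57 = 7.773 mol/s
Reaction term: ξ·ΔH°_rxn = 7.773 × -41.1 = -319.47 kJ/s
Q = ΔH = -319.47 kJ/s = -319.47 kW
Heat removed = 19168 kJ/min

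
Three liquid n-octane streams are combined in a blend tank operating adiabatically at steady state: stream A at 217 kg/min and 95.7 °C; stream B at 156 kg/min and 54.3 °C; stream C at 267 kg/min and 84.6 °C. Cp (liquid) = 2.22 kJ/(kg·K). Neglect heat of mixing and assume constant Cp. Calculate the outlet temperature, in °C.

T_out = 81.0 °C

Adiabatic, steady state ⇒ Σ ṁᵢCp,ᵢ(T_out − Tᵢ) = 0
T_out = Σ ṁᵢCp,ᵢTᵢ / Σ ṁᵢCp,ᵢ
      = 115050 / 1420.8 = 80.978 °C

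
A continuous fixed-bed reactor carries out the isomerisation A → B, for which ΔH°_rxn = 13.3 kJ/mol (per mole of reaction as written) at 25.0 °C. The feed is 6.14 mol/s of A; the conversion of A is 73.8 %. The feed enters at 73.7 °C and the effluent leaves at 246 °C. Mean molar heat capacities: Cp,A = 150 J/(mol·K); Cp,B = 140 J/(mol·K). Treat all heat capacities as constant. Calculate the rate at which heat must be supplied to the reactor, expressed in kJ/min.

Q_in = 12500 kJ/min

Extent of reaction ξ = 0.738 × 6.14 = 4.5313 mol/s
Reaction term: ξ·ΔH°_rxn = 4.5313 × 13.3 = 60.267 kJ/s
Sensible, feed 73.7→25 °C: -44.853 kJ/s
Outlet flows (mol/s): A 1.6087, B 4.5313
Sensible, products 25→246 °C: 193.53 kJ/s
Q = ΔH = 208.94 kJ/s = 208.94 kW
Heat supplied = 12536 kJ/min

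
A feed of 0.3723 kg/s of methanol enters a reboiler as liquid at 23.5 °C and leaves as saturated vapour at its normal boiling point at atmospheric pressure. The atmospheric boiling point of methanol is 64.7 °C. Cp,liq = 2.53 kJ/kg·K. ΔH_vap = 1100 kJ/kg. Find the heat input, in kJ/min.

Q = 26900 kJ/min

liquid 23.5→64.7 °C: 104.24 kJ/kg
vaporisation at 64.7 °C: 1100 kJ/kg
Δh = 104.24 + 1100 = 1204.2 kJ/kg
Q = ṁ·Δh = 0.3723 kg/s × 1204.2 kJ/kg = 448.34 kJ/s
|Q| = 448.34 kW = 26900 kJ/min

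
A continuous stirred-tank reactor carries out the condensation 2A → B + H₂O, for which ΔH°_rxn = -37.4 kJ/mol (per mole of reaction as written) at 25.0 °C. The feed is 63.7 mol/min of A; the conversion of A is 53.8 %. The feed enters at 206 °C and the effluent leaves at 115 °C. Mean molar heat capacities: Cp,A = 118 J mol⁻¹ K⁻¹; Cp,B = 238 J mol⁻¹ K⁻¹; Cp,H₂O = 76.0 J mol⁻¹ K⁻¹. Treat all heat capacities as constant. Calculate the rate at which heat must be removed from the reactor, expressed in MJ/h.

Q_out = 72.3 MJ/h

Extent of reaction ξ = 0.538 × 63.7 / 2 = 17.135 mol/min
Reaction term: ξ·ΔH°_rxn = 17.135 × -37.4 = -640.86 kJ/min
Sensible, feed 206→25 °C: -1360.5 kJ/min
Outlet flows (mol/min): A 29.429, B 17.135, H₂O 17.135
Sensible, products 25→115 °C: 796.78 kJ/min
Q = ΔH = -1204.6 kJ/min = -20.076 kW
Heat removed = 72.275 MJ/h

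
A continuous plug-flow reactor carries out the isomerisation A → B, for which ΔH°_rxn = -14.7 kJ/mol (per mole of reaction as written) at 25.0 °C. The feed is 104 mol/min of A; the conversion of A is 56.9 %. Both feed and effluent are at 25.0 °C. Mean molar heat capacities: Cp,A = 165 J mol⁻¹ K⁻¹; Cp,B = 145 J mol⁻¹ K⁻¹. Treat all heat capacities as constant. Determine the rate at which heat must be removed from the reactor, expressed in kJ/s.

Q_out = 14.5 kJ/s

Extent of reaction ξ = 0.569 × 104 = 59.176 mol/min
Reaction term: ξ·ΔH°_rxn = 59.176 × -14.7 = -869.89 kJ/min
Q = ΔH = -869.89 kJ/min = -14.498 kW
Heat removed = 14.498 kJ/s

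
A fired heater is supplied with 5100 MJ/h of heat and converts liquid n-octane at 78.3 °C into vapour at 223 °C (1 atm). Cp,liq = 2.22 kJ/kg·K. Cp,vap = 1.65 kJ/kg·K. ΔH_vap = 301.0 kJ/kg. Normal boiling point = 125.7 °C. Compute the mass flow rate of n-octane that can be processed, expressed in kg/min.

Δh = 2.22×(125.7−78.3) + 301.0 + 1.65×(223−125.7) = 566.77 kJ/kg
Q = 5100 MJ/h = 1416.7 kJ/s = 85000 kJ/min
ṁ = Q/Δh = 85000 / 566.77 = 149.97 kg/min

ṁ = 150 kg/min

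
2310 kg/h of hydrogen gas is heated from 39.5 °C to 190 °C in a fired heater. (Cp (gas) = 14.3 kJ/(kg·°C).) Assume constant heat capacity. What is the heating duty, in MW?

Q = 1.38 MW

Q = ṁ·Cp·ΔT = 2310 × 14.3 × (190 − 39.5) = 4.9715e+06 kJ/h
Converting: 4.9715e+06 / 3600 s = 1381 kW
Heating duty = 1.381 MW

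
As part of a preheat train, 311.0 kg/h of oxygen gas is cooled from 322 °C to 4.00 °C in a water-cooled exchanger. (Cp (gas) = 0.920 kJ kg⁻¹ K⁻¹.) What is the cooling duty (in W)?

Q = ṁ·Cp·ΔT = 311.0 × 0.920 × (4.00 − 322) = -90986 kJ/h
Converting: 90986 / 3600 s = 25.274 kW
Cooling duty = 25274 W

Q_c = 25300 W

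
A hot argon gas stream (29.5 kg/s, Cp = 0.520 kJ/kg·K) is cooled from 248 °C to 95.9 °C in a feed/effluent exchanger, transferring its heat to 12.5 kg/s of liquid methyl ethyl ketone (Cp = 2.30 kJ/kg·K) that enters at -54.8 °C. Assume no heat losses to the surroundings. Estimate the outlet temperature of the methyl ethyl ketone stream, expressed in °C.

Heat released by hot stream: Q = 29.5 × 0.520 × (248 − 95.9) = 2333.2 kJ/s
Energy balance on cold side (adiabatic exchanger): Q = ṁ_c·Cp_c·(T_c,out − T_c,in)
T_c,out = -54.8 + 2333.2/(12.5 × 2.30) = 26.355 °C

T_c,out = 26.4 °C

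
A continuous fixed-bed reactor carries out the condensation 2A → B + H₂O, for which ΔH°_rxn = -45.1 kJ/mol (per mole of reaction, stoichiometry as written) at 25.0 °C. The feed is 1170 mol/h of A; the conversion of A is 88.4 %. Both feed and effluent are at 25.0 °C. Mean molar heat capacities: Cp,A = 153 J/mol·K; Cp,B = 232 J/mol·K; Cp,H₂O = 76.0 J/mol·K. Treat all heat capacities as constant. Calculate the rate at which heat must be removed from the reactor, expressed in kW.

Extent of reaction ξ = 0.884 × 1170 / 2 = 517.14 mol/h
Reaction term: ξ·ΔH°_rxn = 517.14 × -45.1 = -23323 kJ/h
Q = ΔH = -23323 kJ/h = -6.4786 kW
Heat removed = 6.4786 kW

Q_out = 6.48 kW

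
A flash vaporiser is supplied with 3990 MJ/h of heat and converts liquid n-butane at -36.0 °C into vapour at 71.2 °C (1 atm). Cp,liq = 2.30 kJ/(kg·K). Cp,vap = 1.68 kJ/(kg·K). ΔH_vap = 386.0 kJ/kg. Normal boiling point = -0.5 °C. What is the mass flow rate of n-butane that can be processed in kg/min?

ṁ = 113 kg/min

Δh = 2.30×(-0.5−-36.0) + 386.0 + 1.68×(71.2−-0.5) = 588.11 kJ/kg
Q = 3990 MJ/h = 1108.3 kJ/s = 66500 kJ/min
ṁ = Q/Δh = 66500 / 588.11 = 113.07 kg/min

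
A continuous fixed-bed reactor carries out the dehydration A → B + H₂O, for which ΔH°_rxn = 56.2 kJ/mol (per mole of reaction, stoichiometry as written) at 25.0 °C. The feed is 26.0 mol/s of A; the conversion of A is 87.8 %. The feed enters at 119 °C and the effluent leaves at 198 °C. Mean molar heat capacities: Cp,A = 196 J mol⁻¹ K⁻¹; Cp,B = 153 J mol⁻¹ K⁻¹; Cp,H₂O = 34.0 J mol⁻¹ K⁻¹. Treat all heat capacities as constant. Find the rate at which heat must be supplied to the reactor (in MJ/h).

Q_in = 5940 MJ/h

Extent of reaction ξ = 0.878 × 26.0 = 22.828 mol/s
Reaction term: ξ·ΔH°_rxn = 22.828 × 56.2 = 1282.9 kJ/s
Sensible, feed 119→25 °C: -479.02 kJ/s
Outlet flows (mol/s): A 3.172, B 22.828, H₂O 22.828
Sensible, products 25→198 °C: 846.06 kJ/s
Q = ΔH = 1650 kJ/s = 1650 kW
Heat supplied = 5939.9 MJ/h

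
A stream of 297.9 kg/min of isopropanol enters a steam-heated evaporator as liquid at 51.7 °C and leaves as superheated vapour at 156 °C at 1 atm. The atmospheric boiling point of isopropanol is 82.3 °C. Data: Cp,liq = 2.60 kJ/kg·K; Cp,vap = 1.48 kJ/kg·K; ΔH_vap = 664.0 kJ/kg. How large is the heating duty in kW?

Q = 4230 kW

liquid 51.7→82.3 °C: 79.56 kJ/kg
vaporisation at 82.3 °C: 664 kJ/kg
vapour 82.3→156 °C: 109.08 kJ/kg
Δh = 79.56 + 664 + 109.08 = 852.64 kJ/kg
Q = ṁ·Δh = 297.9 kg/min × 852.64 kJ/kg = 254000 kJ/min
|Q| = 4233.3 kW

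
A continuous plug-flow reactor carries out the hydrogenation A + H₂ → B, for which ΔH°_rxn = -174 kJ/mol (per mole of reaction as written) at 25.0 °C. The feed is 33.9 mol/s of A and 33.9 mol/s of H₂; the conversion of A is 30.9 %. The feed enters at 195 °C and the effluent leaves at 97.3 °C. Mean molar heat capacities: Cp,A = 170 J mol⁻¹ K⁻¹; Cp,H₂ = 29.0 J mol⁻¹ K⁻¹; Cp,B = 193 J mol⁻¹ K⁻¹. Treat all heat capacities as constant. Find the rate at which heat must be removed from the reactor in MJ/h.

Q_out = 8950 MJ/h

Extent of reaction ξ = 0.309 × 33.9 = 10.475 mol/s
Reaction term: ξ·ΔH°_rxn = 10.475 × -174 = -1822.7 kJ/s
Sensible, feed 195→25 °C: -1146.8 kJ/s
Outlet flows (mol/s): A 23.425, H₂ 23.425, B 10.475
Sensible, products 25→97.3 °C: 483.2 kJ/s
Q = ΔH = -2486.3 kJ/s = -2486.3 kW
Heat removed = 8950.7 MJ/h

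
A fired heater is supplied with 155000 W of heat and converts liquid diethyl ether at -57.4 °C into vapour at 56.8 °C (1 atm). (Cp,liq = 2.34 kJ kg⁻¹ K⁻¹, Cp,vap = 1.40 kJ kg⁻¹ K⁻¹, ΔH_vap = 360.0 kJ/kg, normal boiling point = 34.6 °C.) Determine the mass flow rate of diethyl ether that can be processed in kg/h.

ṁ = 920 kg/h

Δh = 2.34×(34.6−-57.4) + 360.0 + 1.40×(56.8−34.6) = 606.36 kJ/kg
Q = 155000 W = 155 kJ/s = 558000 kJ/h
ṁ = Q/Δh = 558000 / 606.36 = 920.25 kg/h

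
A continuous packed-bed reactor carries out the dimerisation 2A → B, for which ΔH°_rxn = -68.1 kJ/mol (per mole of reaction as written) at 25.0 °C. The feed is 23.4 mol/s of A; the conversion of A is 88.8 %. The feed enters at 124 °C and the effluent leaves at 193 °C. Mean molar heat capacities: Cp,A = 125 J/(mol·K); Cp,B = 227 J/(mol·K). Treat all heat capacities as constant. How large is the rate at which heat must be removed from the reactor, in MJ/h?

Q_out = 1970 MJ/h

Extent of reaction ξ = 0.888 × 23.4 / 2 = 10.39 mol/s
Reaction term: ξ·ΔH°_rxn = 10.39 × -68.1 = -707.53 kJ/s
Sensible, feed 124→25 °C: -289.57 kJ/s
Outlet flows (mol/s): A 2.6208, B 10.39
Sensible, products 25→193 °C: 451.25 kJ/s
Q = ΔH = -545.85 kJ/s = -545.85 kW
Heat removed = 1965.1 MJ/h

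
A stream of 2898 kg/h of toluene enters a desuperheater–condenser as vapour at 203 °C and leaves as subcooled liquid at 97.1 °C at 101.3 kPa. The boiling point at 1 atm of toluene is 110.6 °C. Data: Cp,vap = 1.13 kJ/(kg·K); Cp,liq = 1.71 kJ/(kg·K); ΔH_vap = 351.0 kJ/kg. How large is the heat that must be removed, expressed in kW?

vapour 203→110.6 °C: -104.41 kJ/kg
condensation at 110.6 °C: -351 kJ/kg
liquid 110.6→97.1 °C: -23.085 kJ/kg
Δh = -104.41 + -351 + -23.085 = -478.5 kJ/kg
Q = ṁ·Δh = 2898 kg/h × -478.5 kJ/kg = -1.3867e+06 kJ/h
|Q| = 385.19 kW

Q_c = 385 kW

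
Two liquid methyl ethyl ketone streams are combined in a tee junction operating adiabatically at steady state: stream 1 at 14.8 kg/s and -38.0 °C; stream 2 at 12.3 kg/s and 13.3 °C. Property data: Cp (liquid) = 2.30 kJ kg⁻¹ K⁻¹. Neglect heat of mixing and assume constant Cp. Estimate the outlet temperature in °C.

No heat crosses the boundary, so H_out = H_in.
T_out = Σ ṁᵢCp,ᵢTᵢ / Σ ṁᵢCp,ᵢ
      = -917.26 / 62.33 = -14.716 °C

T_out = -14.7 °C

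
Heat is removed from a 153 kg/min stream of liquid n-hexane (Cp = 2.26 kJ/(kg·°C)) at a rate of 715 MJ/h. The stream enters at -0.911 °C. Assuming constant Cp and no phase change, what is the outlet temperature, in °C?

Q = 715 MJ/h = 11917 kJ/min
ΔT = Q/(ṁ·Cp) = 11917/(153×2.26) = 34.463 K
T_out = -0.911 − 34.463 = -35.374 °C

T_out = -35.4 °C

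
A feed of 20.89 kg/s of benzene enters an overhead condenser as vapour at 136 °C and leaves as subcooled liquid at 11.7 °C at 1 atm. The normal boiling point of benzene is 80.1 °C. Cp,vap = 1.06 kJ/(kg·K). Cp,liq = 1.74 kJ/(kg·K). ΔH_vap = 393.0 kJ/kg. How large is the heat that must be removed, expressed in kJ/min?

Q_c = 716000 kJ/min

vapour 136→80.1 °C: -59.254 kJ/kg
condensation at 80.1 °C: -393 kJ/kg
liquid 80.1→11.7 °C: -119.02 kJ/kg
Δh = -59.254 + -393 + -119.02 = -571.27 kJ/kg
Q = ṁ·Δh = 20.89 kg/s × -571.27 kJ/kg = -11934 kJ/s
|Q| = 11934 kW = 716030 kJ/min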